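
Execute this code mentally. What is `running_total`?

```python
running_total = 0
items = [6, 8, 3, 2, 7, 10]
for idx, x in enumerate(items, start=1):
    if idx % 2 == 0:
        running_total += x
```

Let's trace through this code step by step.

Initialize: running_total = 0
Initialize: items = [6, 8, 3, 2, 7, 10]
Entering loop: for idx, x in enumerate(items, start=1):

After execution: running_total = 20
20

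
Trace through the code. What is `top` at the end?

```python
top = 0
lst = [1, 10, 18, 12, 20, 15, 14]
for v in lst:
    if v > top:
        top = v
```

Let's trace through this code step by step.

Initialize: top = 0
Initialize: lst = [1, 10, 18, 12, 20, 15, 14]
Entering loop: for v in lst:

After execution: top = 20
20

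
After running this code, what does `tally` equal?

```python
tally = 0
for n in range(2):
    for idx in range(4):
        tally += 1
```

Let's trace through this code step by step.

Initialize: tally = 0
Entering loop: for n in range(2):

After execution: tally = 8
8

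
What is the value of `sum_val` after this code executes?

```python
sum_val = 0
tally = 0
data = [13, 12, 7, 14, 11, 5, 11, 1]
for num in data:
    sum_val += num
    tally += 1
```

Let's trace through this code step by step.

Initialize: sum_val = 0
Initialize: tally = 0
Initialize: data = [13, 12, 7, 14, 11, 5, 11, 1]
Entering loop: for num in data:

After execution: sum_val = 74
74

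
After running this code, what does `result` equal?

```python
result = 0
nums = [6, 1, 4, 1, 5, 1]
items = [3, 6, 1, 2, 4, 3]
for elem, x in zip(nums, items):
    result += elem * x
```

Let's trace through this code step by step.

Initialize: result = 0
Initialize: nums = [6, 1, 4, 1, 5, 1]
Initialize: items = [3, 6, 1, 2, 4, 3]
Entering loop: for elem, x in zip(nums, items):

After execution: result = 53
53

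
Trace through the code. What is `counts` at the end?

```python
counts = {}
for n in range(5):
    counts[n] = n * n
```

Let's trace through this code step by step.

Initialize: counts = {}
Entering loop: for n in range(5):

After execution: counts = {0: 0, 1: 1, 2: 4, 3: 9, 4: 16}
{0: 0, 1: 1, 2: 4, 3: 9, 4: 16}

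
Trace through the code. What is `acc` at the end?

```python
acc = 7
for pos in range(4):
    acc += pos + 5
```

Let's trace through this code step by step.

Initialize: acc = 7
Entering loop: for pos in range(4):

After execution: acc = 33
33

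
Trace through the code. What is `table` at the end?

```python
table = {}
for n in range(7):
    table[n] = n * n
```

Let's trace through this code step by step.

Initialize: table = {}
Entering loop: for n in range(7):

After execution: table = {0: 0, 1: 1, 2: 4, 3: 9, 4: 16, 5: 25, 6: 36}
{0: 0, 1: 1, 2: 4, 3: 9, 4: 16, 5: 25, 6: 36}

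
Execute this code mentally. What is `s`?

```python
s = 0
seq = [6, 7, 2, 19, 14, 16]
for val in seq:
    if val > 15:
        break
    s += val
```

Let's trace through this code step by step.

Initialize: s = 0
Initialize: seq = [6, 7, 2, 19, 14, 16]
Entering loop: for val in seq:

After execution: s = 15
15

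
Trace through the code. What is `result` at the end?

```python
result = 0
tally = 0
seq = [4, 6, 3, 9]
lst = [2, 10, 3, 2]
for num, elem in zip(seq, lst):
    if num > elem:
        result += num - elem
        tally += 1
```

Let's trace through this code step by step.

Initialize: result = 0
Initialize: tally = 0
Initialize: seq = [4, 6, 3, 9]
Initialize: lst = [2, 10, 3, 2]
Entering loop: for num, elem in zip(seq, lst):

After execution: result = 9
9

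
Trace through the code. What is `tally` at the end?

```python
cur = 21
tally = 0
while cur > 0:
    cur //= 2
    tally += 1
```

Let's trace through this code step by step.

Initialize: cur = 21
Initialize: tally = 0
Entering loop: while cur > 0:

After execution: tally = 5
5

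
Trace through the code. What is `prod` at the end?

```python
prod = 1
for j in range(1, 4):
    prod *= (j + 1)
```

Let's trace through this code step by step.

Initialize: prod = 1
Entering loop: for j in range(1, 4):

After execution: prod = 24
24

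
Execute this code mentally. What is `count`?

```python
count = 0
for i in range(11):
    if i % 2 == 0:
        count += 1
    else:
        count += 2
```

Let's trace through this code step by step.

Initialize: count = 0
Entering loop: for i in range(11):

After execution: count = 16
16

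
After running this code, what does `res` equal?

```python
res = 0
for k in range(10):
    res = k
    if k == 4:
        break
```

Let's trace through this code step by step.

Initialize: res = 0
Entering loop: for k in range(10):

After execution: res = 4
4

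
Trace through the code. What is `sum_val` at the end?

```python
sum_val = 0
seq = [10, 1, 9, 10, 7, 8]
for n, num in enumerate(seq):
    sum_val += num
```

Let's trace through this code step by step.

Initialize: sum_val = 0
Initialize: seq = [10, 1, 9, 10, 7, 8]
Entering loop: for n, num in enumerate(seq):

After execution: sum_val = 45
45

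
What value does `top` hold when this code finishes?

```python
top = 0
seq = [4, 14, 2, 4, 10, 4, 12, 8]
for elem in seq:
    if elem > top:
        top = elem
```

Let's trace through this code step by step.

Initialize: top = 0
Initialize: seq = [4, 14, 2, 4, 10, 4, 12, 8]
Entering loop: for elem in seq:

After execution: top = 14
14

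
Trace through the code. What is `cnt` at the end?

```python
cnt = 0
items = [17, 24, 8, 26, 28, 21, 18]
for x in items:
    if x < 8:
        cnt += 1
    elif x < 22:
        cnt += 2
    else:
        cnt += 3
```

Let's trace through this code step by step.

Initialize: cnt = 0
Initialize: items = [17, 24, 8, 26, 28, 21, 18]
Entering loop: for x in items:

After execution: cnt = 17
17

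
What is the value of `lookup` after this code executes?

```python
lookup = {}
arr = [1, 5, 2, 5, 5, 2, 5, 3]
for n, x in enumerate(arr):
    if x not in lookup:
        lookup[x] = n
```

Let's trace through this code step by step.

Initialize: lookup = {}
Initialize: arr = [1, 5, 2, 5, 5, 2, 5, 3]
Entering loop: for n, x in enumerate(arr):

After execution: lookup = {1: 0, 5: 1, 2: 2, 3: 7}
{1: 0, 5: 1, 2: 2, 3: 7}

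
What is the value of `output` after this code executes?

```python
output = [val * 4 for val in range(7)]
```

Let's trace through this code step by step.

Initialize: output = [val * 4 for val in range(7)]

After execution: output = [0, 4, 8, 12, 16, 20, 24]
[0, 4, 8, 12, 16, 20, 24]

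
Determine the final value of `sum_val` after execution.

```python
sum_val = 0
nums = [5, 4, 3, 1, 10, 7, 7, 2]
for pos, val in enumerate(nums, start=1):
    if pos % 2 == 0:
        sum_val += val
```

Let's trace through this code step by step.

Initialize: sum_val = 0
Initialize: nums = [5, 4, 3, 1, 10, 7, 7, 2]
Entering loop: for pos, val in enumerate(nums, start=1):

After execution: sum_val = 14
14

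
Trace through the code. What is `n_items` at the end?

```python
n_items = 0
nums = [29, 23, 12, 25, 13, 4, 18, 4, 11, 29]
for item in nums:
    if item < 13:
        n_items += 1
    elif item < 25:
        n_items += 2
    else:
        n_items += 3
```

Let's trace through this code step by step.

Initialize: n_items = 0
Initialize: nums = [29, 23, 12, 25, 13, 4, 18, 4, 11, 29]
Entering loop: for item in nums:

After execution: n_items = 19
19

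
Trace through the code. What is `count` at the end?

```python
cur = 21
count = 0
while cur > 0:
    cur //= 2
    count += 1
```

Let's trace through this code step by step.

Initialize: cur = 21
Initialize: count = 0
Entering loop: while cur > 0:

After execution: count = 5
5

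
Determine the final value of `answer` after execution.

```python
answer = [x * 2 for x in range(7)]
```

Let's trace through this code step by step.

Initialize: answer = [x * 2 for x in range(7)]

After execution: answer = [0, 2, 4, 6, 8, 10, 12]
[0, 2, 4, 6, 8, 10, 12]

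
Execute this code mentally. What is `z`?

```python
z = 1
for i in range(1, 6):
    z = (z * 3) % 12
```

Let's trace through this code step by step.

Initialize: z = 1
Entering loop: for i in range(1, 6):

After execution: z = 3
3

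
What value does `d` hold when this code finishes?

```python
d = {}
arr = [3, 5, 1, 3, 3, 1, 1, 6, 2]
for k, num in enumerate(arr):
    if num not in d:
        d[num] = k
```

Let's trace through this code step by step.

Initialize: d = {}
Initialize: arr = [3, 5, 1, 3, 3, 1, 1, 6, 2]
Entering loop: for k, num in enumerate(arr):

After execution: d = {3: 0, 5: 1, 1: 2, 6: 7, 2: 8}
{3: 0, 5: 1, 1: 2, 6: 7, 2: 8}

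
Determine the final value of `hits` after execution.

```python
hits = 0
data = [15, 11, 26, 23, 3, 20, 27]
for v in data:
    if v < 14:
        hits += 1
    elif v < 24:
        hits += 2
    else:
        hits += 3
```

Let's trace through this code step by step.

Initialize: hits = 0
Initialize: data = [15, 11, 26, 23, 3, 20, 27]
Entering loop: for v in data:

After execution: hits = 14
14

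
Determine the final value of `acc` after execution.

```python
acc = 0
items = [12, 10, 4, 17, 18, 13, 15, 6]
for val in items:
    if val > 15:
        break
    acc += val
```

Let's trace through this code step by step.

Initialize: acc = 0
Initialize: items = [12, 10, 4, 17, 18, 13, 15, 6]
Entering loop: for val in items:

After execution: acc = 26
26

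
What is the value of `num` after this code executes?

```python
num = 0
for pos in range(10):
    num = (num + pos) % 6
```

Let's trace through this code step by step.

Initialize: num = 0
Entering loop: for pos in range(10):

After execution: num = 3
3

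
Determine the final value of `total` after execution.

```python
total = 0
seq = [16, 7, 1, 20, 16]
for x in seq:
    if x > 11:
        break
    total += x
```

Let's trace through this code step by step.

Initialize: total = 0
Initialize: seq = [16, 7, 1, 20, 16]
Entering loop: for x in seq:

After execution: total = 0
0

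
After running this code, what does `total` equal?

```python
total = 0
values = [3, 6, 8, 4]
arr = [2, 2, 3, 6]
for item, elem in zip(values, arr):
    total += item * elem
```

Let's trace through this code step by step.

Initialize: total = 0
Initialize: values = [3, 6, 8, 4]
Initialize: arr = [2, 2, 3, 6]
Entering loop: for item, elem in zip(values, arr):

After execution: total = 66
66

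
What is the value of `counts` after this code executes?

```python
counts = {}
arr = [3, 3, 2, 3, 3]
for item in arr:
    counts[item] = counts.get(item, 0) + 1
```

Let's trace through this code step by step.

Initialize: counts = {}
Initialize: arr = [3, 3, 2, 3, 3]
Entering loop: for item in arr:

After execution: counts = {3: 4, 2: 1}
{3: 4, 2: 1}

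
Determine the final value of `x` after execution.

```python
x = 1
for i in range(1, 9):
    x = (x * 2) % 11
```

Let's trace through this code step by step.

Initialize: x = 1
Entering loop: for i in range(1, 9):

After execution: x = 3
3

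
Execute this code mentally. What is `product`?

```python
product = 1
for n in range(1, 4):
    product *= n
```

Let's trace through this code step by step.

Initialize: product = 1
Entering loop: for n in range(1, 4):

After execution: product = 6
6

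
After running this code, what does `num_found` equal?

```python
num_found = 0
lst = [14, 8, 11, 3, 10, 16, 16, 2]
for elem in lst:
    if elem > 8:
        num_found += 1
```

Let's trace through this code step by step.

Initialize: num_found = 0
Initialize: lst = [14, 8, 11, 3, 10, 16, 16, 2]
Entering loop: for elem in lst:

After execution: num_found = 5
5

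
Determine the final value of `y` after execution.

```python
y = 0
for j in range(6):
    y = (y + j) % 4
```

Let's trace through this code step by step.

Initialize: y = 0
Entering loop: for j in range(6):

After execution: y = 3
3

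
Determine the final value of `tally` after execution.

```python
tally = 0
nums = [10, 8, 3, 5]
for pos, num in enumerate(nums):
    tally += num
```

Let's trace through this code step by step.

Initialize: tally = 0
Initialize: nums = [10, 8, 3, 5]
Entering loop: for pos, num in enumerate(nums):

After execution: tally = 26
26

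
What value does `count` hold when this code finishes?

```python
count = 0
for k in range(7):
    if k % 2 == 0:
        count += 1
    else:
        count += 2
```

Let's trace through this code step by step.

Initialize: count = 0
Entering loop: for k in range(7):

After execution: count = 10
10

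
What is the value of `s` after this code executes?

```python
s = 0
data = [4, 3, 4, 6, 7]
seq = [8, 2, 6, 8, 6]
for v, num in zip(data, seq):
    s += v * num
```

Let's trace through this code step by step.

Initialize: s = 0
Initialize: data = [4, 3, 4, 6, 7]
Initialize: seq = [8, 2, 6, 8, 6]
Entering loop: for v, num in zip(data, seq):

After execution: s = 152
152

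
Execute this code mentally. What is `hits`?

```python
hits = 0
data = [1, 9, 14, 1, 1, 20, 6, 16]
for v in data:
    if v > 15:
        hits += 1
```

Let's trace through this code step by step.

Initialize: hits = 0
Initialize: data = [1, 9, 14, 1, 1, 20, 6, 16]
Entering loop: for v in data:

After execution: hits = 2
2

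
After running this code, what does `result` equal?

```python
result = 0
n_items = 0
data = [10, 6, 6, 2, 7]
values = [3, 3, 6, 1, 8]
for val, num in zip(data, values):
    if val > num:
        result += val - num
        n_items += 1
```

Let's trace through this code step by step.

Initialize: result = 0
Initialize: n_items = 0
Initialize: data = [10, 6, 6, 2, 7]
Initialize: values = [3, 3, 6, 1, 8]
Entering loop: for val, num in zip(data, values):

After execution: result = 11
11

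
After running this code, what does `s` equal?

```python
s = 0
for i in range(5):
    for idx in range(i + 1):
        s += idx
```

Let's trace through this code step by step.

Initialize: s = 0
Entering loop: for i in range(5):

After execution: s = 20
20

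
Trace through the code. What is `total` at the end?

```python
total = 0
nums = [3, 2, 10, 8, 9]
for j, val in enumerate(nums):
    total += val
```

Let's trace through this code step by step.

Initialize: total = 0
Initialize: nums = [3, 2, 10, 8, 9]
Entering loop: for j, val in enumerate(nums):

After execution: total = 32
32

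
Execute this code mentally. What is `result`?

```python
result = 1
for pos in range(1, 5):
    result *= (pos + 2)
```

Let's trace through this code step by step.

Initialize: result = 1
Entering loop: for pos in range(1, 5):

After execution: result = 360
360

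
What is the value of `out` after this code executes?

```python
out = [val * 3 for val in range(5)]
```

Let's trace through this code step by step.

Initialize: out = [val * 3 for val in range(5)]

After execution: out = [0, 3, 6, 9, 12]
[0, 3, 6, 9, 12]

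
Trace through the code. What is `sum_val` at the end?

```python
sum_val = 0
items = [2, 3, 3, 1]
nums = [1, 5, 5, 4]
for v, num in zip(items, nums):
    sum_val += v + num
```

Let's trace through this code step by step.

Initialize: sum_val = 0
Initialize: items = [2, 3, 3, 1]
Initialize: nums = [1, 5, 5, 4]
Entering loop: for v, num in zip(items, nums):

After execution: sum_val = 24
24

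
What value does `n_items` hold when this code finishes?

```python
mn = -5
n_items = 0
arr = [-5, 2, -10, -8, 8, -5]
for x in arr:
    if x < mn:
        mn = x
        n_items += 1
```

Let's trace through this code step by step.

Initialize: mn = -5
Initialize: n_items = 0
Initialize: arr = [-5, 2, -10, -8, 8, -5]
Entering loop: for x in arr:

After execution: n_items = 1
1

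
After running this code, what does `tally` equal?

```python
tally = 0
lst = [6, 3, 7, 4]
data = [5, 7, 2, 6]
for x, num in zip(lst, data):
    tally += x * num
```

Let's trace through this code step by step.

Initialize: tally = 0
Initialize: lst = [6, 3, 7, 4]
Initialize: data = [5, 7, 2, 6]
Entering loop: for x, num in zip(lst, data):

After execution: tally = 89
89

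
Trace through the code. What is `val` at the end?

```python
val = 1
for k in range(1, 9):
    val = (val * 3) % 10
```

Let's trace through this code step by step.

Initialize: val = 1
Entering loop: for k in range(1, 9):

After execution: val = 1
1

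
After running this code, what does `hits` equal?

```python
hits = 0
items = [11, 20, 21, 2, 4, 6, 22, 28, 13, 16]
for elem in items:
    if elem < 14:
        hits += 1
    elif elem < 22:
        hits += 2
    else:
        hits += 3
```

Let's trace through this code step by step.

Initialize: hits = 0
Initialize: items = [11, 20, 21, 2, 4, 6, 22, 28, 13, 16]
Entering loop: for elem in items:

After execution: hits = 17
17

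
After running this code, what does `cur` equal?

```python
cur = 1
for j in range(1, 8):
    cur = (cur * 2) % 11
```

Let's trace through this code step by step.

Initialize: cur = 1
Entering loop: for j in range(1, 8):

After execution: cur = 7
7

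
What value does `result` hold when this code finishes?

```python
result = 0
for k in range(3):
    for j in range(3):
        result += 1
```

Let's trace through this code step by step.

Initialize: result = 0
Entering loop: for k in range(3):

After execution: result = 9
9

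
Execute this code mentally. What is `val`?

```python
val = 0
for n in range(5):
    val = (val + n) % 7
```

Let's trace through this code step by step.

Initialize: val = 0
Entering loop: for n in range(5):

After execution: val = 3
3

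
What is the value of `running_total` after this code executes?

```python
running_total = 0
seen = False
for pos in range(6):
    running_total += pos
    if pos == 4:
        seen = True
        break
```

Let's trace through this code step by step.

Initialize: running_total = 0
Initialize: seen = False
Entering loop: for pos in range(6):

After execution: running_total = 10
10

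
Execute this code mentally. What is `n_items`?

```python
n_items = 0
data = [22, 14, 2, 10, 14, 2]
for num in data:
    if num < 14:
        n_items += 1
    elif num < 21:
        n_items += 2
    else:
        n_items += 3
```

Let's trace through this code step by step.

Initialize: n_items = 0
Initialize: data = [22, 14, 2, 10, 14, 2]
Entering loop: for num in data:

After execution: n_items = 10
10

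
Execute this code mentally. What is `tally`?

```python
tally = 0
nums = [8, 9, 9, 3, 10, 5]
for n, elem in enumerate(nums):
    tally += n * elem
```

Let's trace through this code step by step.

Initialize: tally = 0
Initialize: nums = [8, 9, 9, 3, 10, 5]
Entering loop: for n, elem in enumerate(nums):

After execution: tally = 101
101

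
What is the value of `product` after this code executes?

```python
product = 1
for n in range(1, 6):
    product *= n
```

Let's trace through this code step by step.

Initialize: product = 1
Entering loop: for n in range(1, 6):

After execution: product = 120
120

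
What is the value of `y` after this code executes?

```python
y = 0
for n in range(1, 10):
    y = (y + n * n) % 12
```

Let's trace through this code step by step.

Initialize: y = 0
Entering loop: for n in range(1, 10):

After execution: y = 9
9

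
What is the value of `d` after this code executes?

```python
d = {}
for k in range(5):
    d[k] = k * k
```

Let's trace through this code step by step.

Initialize: d = {}
Entering loop: for k in range(5):

After execution: d = {0: 0, 1: 1, 2: 4, 3: 9, 4: 16}
{0: 0, 1: 1, 2: 4, 3: 9, 4: 16}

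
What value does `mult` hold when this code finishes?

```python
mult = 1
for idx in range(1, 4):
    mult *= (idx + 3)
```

Let's trace through this code step by step.

Initialize: mult = 1
Entering loop: for idx in range(1, 4):

After execution: mult = 120
120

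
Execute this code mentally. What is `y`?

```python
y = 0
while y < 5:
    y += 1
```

Let's trace through this code step by step.

Initialize: y = 0
Entering loop: while y < 5:

After execution: y = 5
5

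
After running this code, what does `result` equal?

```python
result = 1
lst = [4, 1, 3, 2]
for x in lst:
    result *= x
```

Let's trace through this code step by step.

Initialize: result = 1
Initialize: lst = [4, 1, 3, 2]
Entering loop: for x in lst:

After execution: result = 24
24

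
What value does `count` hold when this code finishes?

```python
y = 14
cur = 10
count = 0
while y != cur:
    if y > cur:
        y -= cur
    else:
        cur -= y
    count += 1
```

Let's trace through this code step by step.

Initialize: y = 14
Initialize: cur = 10
Initialize: count = 0
Entering loop: while y != cur:

After execution: count = 4
4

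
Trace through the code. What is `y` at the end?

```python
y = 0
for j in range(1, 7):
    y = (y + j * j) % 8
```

Let's trace through this code step by step.

Initialize: y = 0
Entering loop: for j in range(1, 7):

After execution: y = 3
3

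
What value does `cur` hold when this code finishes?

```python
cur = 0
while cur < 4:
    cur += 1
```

Let's trace through this code step by step.

Initialize: cur = 0
Entering loop: while cur < 4:

After execution: cur = 4
4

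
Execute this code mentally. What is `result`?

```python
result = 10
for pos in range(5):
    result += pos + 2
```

Let's trace through this code step by step.

Initialize: result = 10
Entering loop: for pos in range(5):

After execution: result = 30
30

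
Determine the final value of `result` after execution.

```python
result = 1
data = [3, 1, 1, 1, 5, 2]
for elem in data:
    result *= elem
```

Let's trace through this code step by step.

Initialize: result = 1
Initialize: data = [3, 1, 1, 1, 5, 2]
Entering loop: for elem in data:

After execution: result = 30
30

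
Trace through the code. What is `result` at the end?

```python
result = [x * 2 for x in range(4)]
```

Let's trace through this code step by step.

Initialize: result = [x * 2 for x in range(4)]

After execution: result = [0, 2, 4, 6]
[0, 2, 4, 6]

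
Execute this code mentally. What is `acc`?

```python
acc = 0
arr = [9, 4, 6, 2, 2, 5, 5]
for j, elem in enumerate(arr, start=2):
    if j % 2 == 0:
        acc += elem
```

Let's trace through this code step by step.

Initialize: acc = 0
Initialize: arr = [9, 4, 6, 2, 2, 5, 5]
Entering loop: for j, elem in enumerate(arr, start=2):

After execution: acc = 22
22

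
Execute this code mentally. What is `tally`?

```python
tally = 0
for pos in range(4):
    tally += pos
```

Let's trace through this code step by step.

Initialize: tally = 0
Entering loop: for pos in range(4):

After execution: tally = 6
6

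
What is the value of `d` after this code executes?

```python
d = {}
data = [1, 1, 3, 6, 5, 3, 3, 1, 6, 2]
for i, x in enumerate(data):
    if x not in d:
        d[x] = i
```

Let's trace through this code step by step.

Initialize: d = {}
Initialize: data = [1, 1, 3, 6, 5, 3, 3, 1, 6, 2]
Entering loop: for i, x in enumerate(data):

After execution: d = {1: 0, 3: 2, 6: 3, 5: 4, 2: 9}
{1: 0, 3: 2, 6: 3, 5: 4, 2: 9}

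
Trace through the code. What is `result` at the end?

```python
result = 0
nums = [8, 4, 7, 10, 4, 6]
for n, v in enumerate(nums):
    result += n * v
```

Let's trace through this code step by step.

Initialize: result = 0
Initialize: nums = [8, 4, 7, 10, 4, 6]
Entering loop: for n, v in enumerate(nums):

After execution: result = 94
94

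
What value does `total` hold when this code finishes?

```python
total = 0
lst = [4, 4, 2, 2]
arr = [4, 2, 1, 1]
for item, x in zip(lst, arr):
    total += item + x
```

Let's trace through this code step by step.

Initialize: total = 0
Initialize: lst = [4, 4, 2, 2]
Initialize: arr = [4, 2, 1, 1]
Entering loop: for item, x in zip(lst, arr):

After execution: total = 20
20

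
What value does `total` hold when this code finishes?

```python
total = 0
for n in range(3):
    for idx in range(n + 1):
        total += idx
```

Let's trace through this code step by step.

Initialize: total = 0
Entering loop: for n in range(3):

After execution: total = 4
4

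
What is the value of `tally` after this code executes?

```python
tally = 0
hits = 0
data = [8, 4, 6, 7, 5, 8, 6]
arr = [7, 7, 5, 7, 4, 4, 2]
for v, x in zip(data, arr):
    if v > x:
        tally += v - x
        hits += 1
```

Let's trace through this code step by step.

Initialize: tally = 0
Initialize: hits = 0
Initialize: data = [8, 4, 6, 7, 5, 8, 6]
Initialize: arr = [7, 7, 5, 7, 4, 4, 2]
Entering loop: for v, x in zip(data, arr):

After execution: tally = 11
11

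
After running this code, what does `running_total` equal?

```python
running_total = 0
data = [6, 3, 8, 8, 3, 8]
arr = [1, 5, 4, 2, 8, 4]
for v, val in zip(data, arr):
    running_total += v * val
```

Let's trace through this code step by step.

Initialize: running_total = 0
Initialize: data = [6, 3, 8, 8, 3, 8]
Initialize: arr = [1, 5, 4, 2, 8, 4]
Entering loop: for v, val in zip(data, arr):

After execution: running_total = 125
125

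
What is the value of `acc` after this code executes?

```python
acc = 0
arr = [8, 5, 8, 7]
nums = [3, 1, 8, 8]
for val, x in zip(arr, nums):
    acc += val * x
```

Let's trace through this code step by step.

Initialize: acc = 0
Initialize: arr = [8, 5, 8, 7]
Initialize: nums = [3, 1, 8, 8]
Entering loop: for val, x in zip(arr, nums):

After execution: acc = 149
149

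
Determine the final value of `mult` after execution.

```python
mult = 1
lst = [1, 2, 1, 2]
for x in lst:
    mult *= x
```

Let's trace through this code step by step.

Initialize: mult = 1
Initialize: lst = [1, 2, 1, 2]
Entering loop: for x in lst:

After execution: mult = 4
4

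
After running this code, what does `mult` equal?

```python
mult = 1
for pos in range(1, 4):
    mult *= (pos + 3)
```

Let's trace through this code step by step.

Initialize: mult = 1
Entering loop: for pos in range(1, 4):

After execution: mult = 120
120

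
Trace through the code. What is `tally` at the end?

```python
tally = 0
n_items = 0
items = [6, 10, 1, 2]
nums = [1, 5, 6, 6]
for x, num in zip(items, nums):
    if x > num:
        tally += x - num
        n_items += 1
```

Let's trace through this code step by step.

Initialize: tally = 0
Initialize: n_items = 0
Initialize: items = [6, 10, 1, 2]
Initialize: nums = [1, 5, 6, 6]
Entering loop: for x, num in zip(items, nums):

After execution: tally = 10
10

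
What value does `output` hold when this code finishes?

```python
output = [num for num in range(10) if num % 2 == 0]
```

Let's trace through this code step by step.

Initialize: output = [num for num in range(10) if num % 2 == 0]

After execution: output = [0, 2, 4, 6, 8]
[0, 2, 4, 6, 8]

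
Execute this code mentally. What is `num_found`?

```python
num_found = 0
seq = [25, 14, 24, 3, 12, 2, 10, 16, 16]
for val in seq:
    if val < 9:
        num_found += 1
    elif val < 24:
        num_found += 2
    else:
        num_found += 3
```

Let's trace through this code step by step.

Initialize: num_found = 0
Initialize: seq = [25, 14, 24, 3, 12, 2, 10, 16, 16]
Entering loop: for val in seq:

After execution: num_found = 18
18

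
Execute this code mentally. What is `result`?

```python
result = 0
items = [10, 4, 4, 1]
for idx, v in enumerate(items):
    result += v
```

Let's trace through this code step by step.

Initialize: result = 0
Initialize: items = [10, 4, 4, 1]
Entering loop: for idx, v in enumerate(items):

After execution: result = 19
19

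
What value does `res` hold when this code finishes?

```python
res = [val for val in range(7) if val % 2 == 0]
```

Let's trace through this code step by step.

Initialize: res = [val for val in range(7) if val % 2 == 0]

After execution: res = [0, 2, 4, 6]
[0, 2, 4, 6]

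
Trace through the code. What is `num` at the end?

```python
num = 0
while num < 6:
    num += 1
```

Let's trace through this code step by step.

Initialize: num = 0
Entering loop: while num < 6:

After execution: num = 6
6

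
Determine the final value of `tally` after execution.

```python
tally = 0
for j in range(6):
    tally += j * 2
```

Let's trace through this code step by step.

Initialize: tally = 0
Entering loop: for j in range(6):

After execution: tally = 30
30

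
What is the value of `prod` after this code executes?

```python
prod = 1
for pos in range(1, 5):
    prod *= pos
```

Let's trace through this code step by step.

Initialize: prod = 1
Entering loop: for pos in range(1, 5):

After execution: prod = 24
24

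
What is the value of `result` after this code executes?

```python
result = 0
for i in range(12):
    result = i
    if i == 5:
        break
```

Let's trace through this code step by step.

Initialize: result = 0
Entering loop: for i in range(12):

After execution: result = 5
5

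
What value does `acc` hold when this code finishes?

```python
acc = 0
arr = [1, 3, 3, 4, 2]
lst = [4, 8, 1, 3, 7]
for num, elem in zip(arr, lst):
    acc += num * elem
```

Let's trace through this code step by step.

Initialize: acc = 0
Initialize: arr = [1, 3, 3, 4, 2]
Initialize: lst = [4, 8, 1, 3, 7]
Entering loop: for num, elem in zip(arr, lst):

After execution: acc = 57
57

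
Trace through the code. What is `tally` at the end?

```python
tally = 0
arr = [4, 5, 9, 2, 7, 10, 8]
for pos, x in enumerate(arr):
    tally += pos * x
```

Let's trace through this code step by step.

Initialize: tally = 0
Initialize: arr = [4, 5, 9, 2, 7, 10, 8]
Entering loop: for pos, x in enumerate(arr):

After execution: tally = 155
155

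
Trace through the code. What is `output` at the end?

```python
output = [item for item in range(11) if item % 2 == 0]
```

Let's trace through this code step by step.

Initialize: output = [item for item in range(11) if item % 2 == 0]

After execution: output = [0, 2, 4, 6, 8, 10]
[0, 2, 4, 6, 8, 10]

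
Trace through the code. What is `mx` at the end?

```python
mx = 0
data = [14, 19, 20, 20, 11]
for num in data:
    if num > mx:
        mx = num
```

Let's trace through this code step by step.

Initialize: mx = 0
Initialize: data = [14, 19, 20, 20, 11]
Entering loop: for num in data:

After execution: mx = 20
20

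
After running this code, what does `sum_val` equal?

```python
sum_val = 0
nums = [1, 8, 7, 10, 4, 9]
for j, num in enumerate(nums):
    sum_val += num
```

Let's trace through this code step by step.

Initialize: sum_val = 0
Initialize: nums = [1, 8, 7, 10, 4, 9]
Entering loop: for j, num in enumerate(nums):

After execution: sum_val = 39
39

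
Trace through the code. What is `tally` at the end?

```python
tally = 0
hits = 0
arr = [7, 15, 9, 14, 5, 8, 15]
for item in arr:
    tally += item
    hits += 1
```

Let's trace through this code step by step.

Initialize: tally = 0
Initialize: hits = 0
Initialize: arr = [7, 15, 9, 14, 5, 8, 15]
Entering loop: for item in arr:

After execution: tally = 73
73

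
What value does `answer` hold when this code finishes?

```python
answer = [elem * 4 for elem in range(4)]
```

Let's trace through this code step by step.

Initialize: answer = [elem * 4 for elem in range(4)]

After execution: answer = [0, 4, 8, 12]
[0, 4, 8, 12]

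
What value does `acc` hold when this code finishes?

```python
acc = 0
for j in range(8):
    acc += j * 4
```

Let's trace through this code step by step.

Initialize: acc = 0
Entering loop: for j in range(8):

After execution: acc = 112
112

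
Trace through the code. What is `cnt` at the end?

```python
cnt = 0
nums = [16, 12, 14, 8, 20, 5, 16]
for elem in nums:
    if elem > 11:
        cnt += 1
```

Let's trace through this code step by step.

Initialize: cnt = 0
Initialize: nums = [16, 12, 14, 8, 20, 5, 16]
Entering loop: for elem in nums:

After execution: cnt = 5
5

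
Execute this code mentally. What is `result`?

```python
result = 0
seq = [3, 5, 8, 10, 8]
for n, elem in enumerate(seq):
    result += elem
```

Let's trace through this code step by step.

Initialize: result = 0
Initialize: seq = [3, 5, 8, 10, 8]
Entering loop: for n, elem in enumerate(seq):

After execution: result = 34
34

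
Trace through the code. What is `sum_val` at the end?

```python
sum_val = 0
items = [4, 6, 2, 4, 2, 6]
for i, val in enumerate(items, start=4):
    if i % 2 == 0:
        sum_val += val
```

Let's trace through this code step by step.

Initialize: sum_val = 0
Initialize: items = [4, 6, 2, 4, 2, 6]
Entering loop: for i, val in enumerate(items, start=4):

After execution: sum_val = 8
8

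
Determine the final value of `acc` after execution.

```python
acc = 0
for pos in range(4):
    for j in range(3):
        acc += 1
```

Let's trace through this code step by step.

Initialize: acc = 0
Entering loop: for pos in range(4):

After execution: acc = 12
12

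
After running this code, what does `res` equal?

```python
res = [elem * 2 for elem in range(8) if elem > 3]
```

Let's trace through this code step by step.

Initialize: res = [elem * 2 for elem in range(8) if elem > 3]

After execution: res = [8, 10, 12, 14]
[8, 10, 12, 14]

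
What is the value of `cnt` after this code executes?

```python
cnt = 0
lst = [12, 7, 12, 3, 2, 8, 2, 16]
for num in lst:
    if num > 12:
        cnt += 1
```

Let's trace through this code step by step.

Initialize: cnt = 0
Initialize: lst = [12, 7, 12, 3, 2, 8, 2, 16]
Entering loop: for num in lst:

After execution: cnt = 1
1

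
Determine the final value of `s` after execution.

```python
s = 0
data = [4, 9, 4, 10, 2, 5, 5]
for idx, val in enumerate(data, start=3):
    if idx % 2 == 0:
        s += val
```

Let's trace through this code step by step.

Initialize: s = 0
Initialize: data = [4, 9, 4, 10, 2, 5, 5]
Entering loop: for idx, val in enumerate(data, start=3):

After execution: s = 24
24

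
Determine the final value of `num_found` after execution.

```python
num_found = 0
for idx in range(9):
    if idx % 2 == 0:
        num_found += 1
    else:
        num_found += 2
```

Let's trace through this code step by step.

Initialize: num_found = 0
Entering loop: for idx in range(9):

After execution: num_found = 13
13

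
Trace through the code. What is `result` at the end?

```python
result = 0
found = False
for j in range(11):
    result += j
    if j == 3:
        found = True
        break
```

Let's trace through this code step by step.

Initialize: result = 0
Initialize: found = False
Entering loop: for j in range(11):

After execution: result = 6
6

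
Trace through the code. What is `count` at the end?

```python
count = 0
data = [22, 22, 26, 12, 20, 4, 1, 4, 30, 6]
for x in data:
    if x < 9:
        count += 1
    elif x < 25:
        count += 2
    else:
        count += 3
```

Let's trace through this code step by step.

Initialize: count = 0
Initialize: data = [22, 22, 26, 12, 20, 4, 1, 4, 30, 6]
Entering loop: for x in data:

After execution: count = 18
18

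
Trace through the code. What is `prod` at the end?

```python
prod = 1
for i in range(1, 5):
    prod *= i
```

Let's trace through this code step by step.

Initialize: prod = 1
Entering loop: for i in range(1, 5):

After execution: prod = 24
24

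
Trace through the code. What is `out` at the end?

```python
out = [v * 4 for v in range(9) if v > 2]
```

Let's trace through this code step by step.

Initialize: out = [v * 4 for v in range(9) if v > 2]

After execution: out = [12, 16, 20, 24, 28, 32]
[12, 16, 20, 24, 28, 32]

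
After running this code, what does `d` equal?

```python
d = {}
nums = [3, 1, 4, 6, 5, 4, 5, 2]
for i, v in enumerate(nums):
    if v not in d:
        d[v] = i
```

Let's trace through this code step by step.

Initialize: d = {}
Initialize: nums = [3, 1, 4, 6, 5, 4, 5, 2]
Entering loop: for i, v in enumerate(nums):

After execution: d = {3: 0, 1: 1, 4: 2, 6: 3, 5: 4, 2: 7}
{3: 0, 1: 1, 4: 2, 6: 3, 5: 4, 2: 7}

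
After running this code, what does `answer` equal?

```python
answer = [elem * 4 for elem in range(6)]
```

Let's trace through this code step by step.

Initialize: answer = [elem * 4 for elem in range(6)]

After execution: answer = [0, 4, 8, 12, 16, 20]
[0, 4, 8, 12, 16, 20]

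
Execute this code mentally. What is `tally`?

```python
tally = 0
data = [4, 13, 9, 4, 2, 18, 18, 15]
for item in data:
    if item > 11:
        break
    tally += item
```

Let's trace through this code step by step.

Initialize: tally = 0
Initialize: data = [4, 13, 9, 4, 2, 18, 18, 15]
Entering loop: for item in data:

After execution: tally = 4
4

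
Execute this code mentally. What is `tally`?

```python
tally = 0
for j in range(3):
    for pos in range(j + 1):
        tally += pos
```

Let's trace through this code step by step.

Initialize: tally = 0
Entering loop: for j in range(3):

After execution: tally = 4
4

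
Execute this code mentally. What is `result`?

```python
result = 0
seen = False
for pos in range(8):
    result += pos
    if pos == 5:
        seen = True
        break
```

Let's trace through this code step by step.

Initialize: result = 0
Initialize: seen = False
Entering loop: for pos in range(8):

After execution: result = 15
15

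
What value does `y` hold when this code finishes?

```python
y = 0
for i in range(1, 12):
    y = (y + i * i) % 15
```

Let's trace through this code step by step.

Initialize: y = 0
Entering loop: for i in range(1, 12):

After execution: y = 11
11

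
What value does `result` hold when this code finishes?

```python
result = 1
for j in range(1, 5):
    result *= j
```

Let's trace through this code step by step.

Initialize: result = 1
Entering loop: for j in range(1, 5):

After execution: result = 24
24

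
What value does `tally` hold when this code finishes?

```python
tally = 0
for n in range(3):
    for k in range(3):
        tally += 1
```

Let's trace through this code step by step.

Initialize: tally = 0
Entering loop: for n in range(3):

After execution: tally = 9
9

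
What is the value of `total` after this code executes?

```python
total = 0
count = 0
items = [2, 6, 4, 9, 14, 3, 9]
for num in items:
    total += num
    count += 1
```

Let's trace through this code step by step.

Initialize: total = 0
Initialize: count = 0
Initialize: items = [2, 6, 4, 9, 14, 3, 9]
Entering loop: for num in items:

After execution: total = 47
47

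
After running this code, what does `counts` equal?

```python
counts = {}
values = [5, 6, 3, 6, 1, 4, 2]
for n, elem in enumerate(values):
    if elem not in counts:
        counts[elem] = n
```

Let's trace through this code step by step.

Initialize: counts = {}
Initialize: values = [5, 6, 3, 6, 1, 4, 2]
Entering loop: for n, elem in enumerate(values):

After execution: counts = {5: 0, 6: 1, 3: 2, 1: 4, 4: 5, 2: 6}
{5: 0, 6: 1, 3: 2, 1: 4, 4: 5, 2: 6}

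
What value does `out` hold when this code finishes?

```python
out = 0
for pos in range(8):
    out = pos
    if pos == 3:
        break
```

Let's trace through this code step by step.

Initialize: out = 0
Entering loop: for pos in range(8):

After execution: out = 3
3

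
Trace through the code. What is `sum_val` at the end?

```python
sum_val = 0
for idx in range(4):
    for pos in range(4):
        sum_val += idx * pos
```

Let's trace through this code step by step.

Initialize: sum_val = 0
Entering loop: for idx in range(4):

After execution: sum_val = 36
36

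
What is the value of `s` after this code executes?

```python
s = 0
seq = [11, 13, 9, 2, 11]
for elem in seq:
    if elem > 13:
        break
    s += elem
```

Let's trace through this code step by step.

Initialize: s = 0
Initialize: seq = [11, 13, 9, 2, 11]
Entering loop: for elem in seq:

After execution: s = 46
46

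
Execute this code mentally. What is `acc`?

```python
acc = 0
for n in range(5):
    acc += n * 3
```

Let's trace through this code step by step.

Initialize: acc = 0
Entering loop: for n in range(5):

After execution: acc = 30
30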